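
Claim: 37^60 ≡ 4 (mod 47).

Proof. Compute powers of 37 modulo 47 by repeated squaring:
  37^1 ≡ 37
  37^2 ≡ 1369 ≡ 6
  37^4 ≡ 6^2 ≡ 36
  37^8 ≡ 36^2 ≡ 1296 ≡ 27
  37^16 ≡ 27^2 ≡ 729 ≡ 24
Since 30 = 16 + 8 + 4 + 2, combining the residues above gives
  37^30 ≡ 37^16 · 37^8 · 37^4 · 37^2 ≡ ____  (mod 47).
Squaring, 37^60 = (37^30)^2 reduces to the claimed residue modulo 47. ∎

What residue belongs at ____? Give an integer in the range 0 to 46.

37^16 · 37^8 · 37^4 · 37^2 ≡ 24 · 27 · 36 · 6 = 139968.
139968 mod 47 = 2, so 37^30 ≡ 2 (mod 47).

2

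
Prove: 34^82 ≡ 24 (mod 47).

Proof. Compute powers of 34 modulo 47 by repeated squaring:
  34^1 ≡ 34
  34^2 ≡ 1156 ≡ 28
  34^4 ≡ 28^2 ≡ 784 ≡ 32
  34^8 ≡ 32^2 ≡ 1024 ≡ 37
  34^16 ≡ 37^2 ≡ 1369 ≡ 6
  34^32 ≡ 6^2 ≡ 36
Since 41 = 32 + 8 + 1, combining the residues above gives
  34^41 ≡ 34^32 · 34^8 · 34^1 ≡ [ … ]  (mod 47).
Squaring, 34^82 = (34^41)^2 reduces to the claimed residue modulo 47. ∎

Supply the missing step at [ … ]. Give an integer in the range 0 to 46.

27

Multiply the listed residues: 36 · 37 · 34 = 1332 → 45288.
Reducing modulo 47: 45288 = 963·47 + 27, so 34^41 ≡ 27.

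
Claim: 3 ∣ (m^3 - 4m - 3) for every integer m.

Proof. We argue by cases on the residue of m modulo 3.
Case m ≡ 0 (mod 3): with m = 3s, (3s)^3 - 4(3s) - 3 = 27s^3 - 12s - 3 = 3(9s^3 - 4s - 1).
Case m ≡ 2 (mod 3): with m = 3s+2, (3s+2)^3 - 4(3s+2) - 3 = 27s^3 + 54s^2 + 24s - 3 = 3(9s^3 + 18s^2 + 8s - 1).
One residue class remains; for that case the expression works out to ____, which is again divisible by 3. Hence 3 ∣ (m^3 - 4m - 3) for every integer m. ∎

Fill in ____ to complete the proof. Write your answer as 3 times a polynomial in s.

3(9s^3 + 9s^2 - s - 2)

The residues treated are {0, 2}, so the missing case is m ≡ 1 (mod 3); write m = 3s+1.
Then (3s+1)^3 - 4(3s+1) - 3 = 27s^3 + 27s^2 - 3s - 6 = 3(9s^3 + 9s^2 - s - 2).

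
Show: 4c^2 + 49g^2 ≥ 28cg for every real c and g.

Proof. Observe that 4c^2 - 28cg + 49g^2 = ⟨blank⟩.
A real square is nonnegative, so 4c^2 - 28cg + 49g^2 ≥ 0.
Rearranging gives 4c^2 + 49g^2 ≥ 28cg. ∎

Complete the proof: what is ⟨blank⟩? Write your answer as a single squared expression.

The leading and trailing coefficients are 2^2 and 7^2, and 28 = 2·2·7, so the trinomial is (2c - 7g)^2.
Hence 4c^2 - 28cg + 49g^2 ≥ 0.

(2c - 7g)^2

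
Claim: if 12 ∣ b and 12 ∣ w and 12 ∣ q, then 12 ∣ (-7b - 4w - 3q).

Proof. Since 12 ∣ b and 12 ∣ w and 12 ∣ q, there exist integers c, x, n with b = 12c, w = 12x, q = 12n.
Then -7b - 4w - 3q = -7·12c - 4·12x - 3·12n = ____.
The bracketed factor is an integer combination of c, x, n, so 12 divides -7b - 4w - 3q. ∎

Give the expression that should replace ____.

Each term has a factor of 12: -7·12c - 4·12x - 3·12n = 12·(-7c - 3n - 4x).
Since -7c - 3n - 4x is an integer, 12 ∣ (-7b - 4w - 3q).

12(-7c - 3n - 4x)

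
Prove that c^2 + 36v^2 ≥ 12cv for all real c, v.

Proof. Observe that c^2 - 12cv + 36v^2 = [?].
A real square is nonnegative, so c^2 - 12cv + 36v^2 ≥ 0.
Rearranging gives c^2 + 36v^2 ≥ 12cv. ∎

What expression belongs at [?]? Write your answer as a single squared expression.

c^2 - 12cv + 36v^2 is a perfect-square trinomial: the outer terms are (c)^2 and (6v)^2, and the cross term is -2·c·6v.
So c^2 - 12cv + 36v^2 = (c - 6v)^2 ≥ 0.

(c - 6v)^2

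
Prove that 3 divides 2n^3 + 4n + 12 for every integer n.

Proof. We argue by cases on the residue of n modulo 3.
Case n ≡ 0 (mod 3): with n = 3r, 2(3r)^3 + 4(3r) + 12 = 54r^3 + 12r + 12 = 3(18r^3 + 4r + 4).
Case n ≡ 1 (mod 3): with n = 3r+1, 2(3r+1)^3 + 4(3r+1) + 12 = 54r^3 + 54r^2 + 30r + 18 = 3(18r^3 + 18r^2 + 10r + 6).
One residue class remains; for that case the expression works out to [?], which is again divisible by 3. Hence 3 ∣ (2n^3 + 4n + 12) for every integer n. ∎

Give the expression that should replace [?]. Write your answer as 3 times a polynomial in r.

3(18r^3 + 36r^2 + 28r + 12)

Only n ≡ 2 (mod 3) is unaccounted for. Put n = 3r+2:
2(3r+2)^3 + 4(3r+2) + 12 expands to 54r^3 + 108r^2 + 84r + 36,
and factoring out 3 leaves 3(18r^3 + 36r^2 + 28r + 12).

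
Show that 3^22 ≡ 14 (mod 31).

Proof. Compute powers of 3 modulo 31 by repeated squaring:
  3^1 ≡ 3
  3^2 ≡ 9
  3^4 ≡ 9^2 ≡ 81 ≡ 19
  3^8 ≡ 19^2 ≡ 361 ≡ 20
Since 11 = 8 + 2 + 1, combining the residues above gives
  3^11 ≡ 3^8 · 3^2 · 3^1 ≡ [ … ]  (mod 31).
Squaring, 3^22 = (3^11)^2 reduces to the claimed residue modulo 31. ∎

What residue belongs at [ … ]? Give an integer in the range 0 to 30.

3^8 · 3^2 · 3^1 ≡ 20 · 9 · 3 = 540.
540 mod 31 = 13, so 3^11 ≡ 13 (mod 31).

13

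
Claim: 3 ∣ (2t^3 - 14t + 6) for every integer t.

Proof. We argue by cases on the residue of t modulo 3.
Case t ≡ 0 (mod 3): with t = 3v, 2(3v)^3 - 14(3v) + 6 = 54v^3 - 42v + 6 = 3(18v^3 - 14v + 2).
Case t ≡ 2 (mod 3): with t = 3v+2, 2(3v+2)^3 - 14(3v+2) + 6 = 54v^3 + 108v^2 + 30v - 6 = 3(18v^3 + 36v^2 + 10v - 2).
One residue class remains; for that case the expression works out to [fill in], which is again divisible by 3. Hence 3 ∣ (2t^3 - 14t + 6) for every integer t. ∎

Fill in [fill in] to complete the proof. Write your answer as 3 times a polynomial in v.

Only t ≡ 1 (mod 3) is unaccounted for. Put t = 3v+1:
2(3v+1)^3 - 14(3v+1) + 6 expands to 54v^3 + 54v^2 - 24v - 6,
and factoring out 3 leaves 3(18v^3 + 18v^2 - 8v - 2).

3(18v^3 + 18v^2 - 8v - 2)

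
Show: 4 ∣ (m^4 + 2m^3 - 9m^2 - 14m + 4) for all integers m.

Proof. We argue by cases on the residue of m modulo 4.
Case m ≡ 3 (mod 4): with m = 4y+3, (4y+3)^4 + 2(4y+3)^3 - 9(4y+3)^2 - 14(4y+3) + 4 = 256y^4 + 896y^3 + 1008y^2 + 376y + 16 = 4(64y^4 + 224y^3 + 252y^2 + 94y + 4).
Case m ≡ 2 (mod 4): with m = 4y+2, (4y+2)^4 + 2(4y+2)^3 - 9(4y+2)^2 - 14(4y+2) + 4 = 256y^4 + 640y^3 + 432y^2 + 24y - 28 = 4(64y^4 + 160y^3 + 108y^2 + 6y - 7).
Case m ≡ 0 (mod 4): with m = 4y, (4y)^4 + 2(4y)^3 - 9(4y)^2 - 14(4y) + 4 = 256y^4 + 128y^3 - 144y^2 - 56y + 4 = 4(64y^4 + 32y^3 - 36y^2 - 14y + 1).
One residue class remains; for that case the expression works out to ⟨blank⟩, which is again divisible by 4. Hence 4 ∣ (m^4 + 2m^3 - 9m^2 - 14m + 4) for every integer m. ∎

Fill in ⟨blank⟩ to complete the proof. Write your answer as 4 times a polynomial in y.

4(64y^4 + 96y^3 + 12y^2 - 22y - 4)

Only m ≡ 1 (mod 4) is unaccounted for. Put m = 4y+1:
(4y+1)^4 + 2(4y+1)^3 - 9(4y+1)^2 - 14(4y+1) + 4 expands to 256y^4 + 384y^3 + 48y^2 - 88y - 16,
and factoring out 4 leaves 4(64y^4 + 96y^3 + 12y^2 - 22y - 4).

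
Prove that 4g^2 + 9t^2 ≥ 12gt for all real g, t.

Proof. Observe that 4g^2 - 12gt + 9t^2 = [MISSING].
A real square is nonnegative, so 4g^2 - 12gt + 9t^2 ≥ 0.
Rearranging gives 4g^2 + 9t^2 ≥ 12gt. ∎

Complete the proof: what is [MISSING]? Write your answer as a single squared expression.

(2g - 3t)^2

4g^2 - 12gt + 9t^2 is a perfect-square trinomial: the outer terms are (2g)^2 and (3t)^2, and the cross term is -2·2g·3t.
So 4g^2 - 12gt + 9t^2 = (2g - 3t)^2 ≥ 0.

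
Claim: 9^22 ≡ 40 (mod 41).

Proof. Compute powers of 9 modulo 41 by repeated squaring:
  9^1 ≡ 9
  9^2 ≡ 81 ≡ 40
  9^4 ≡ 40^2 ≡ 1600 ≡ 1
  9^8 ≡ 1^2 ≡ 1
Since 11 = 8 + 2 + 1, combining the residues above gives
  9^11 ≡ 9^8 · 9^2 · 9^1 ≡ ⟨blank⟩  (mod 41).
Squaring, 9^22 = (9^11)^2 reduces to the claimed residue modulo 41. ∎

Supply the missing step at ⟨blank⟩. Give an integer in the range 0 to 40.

Multiply the listed residues: 1 · 40 · 9 = 40 → 360.
Reducing modulo 41: 360 = 8·41 + 32, so 9^11 ≡ 32.

32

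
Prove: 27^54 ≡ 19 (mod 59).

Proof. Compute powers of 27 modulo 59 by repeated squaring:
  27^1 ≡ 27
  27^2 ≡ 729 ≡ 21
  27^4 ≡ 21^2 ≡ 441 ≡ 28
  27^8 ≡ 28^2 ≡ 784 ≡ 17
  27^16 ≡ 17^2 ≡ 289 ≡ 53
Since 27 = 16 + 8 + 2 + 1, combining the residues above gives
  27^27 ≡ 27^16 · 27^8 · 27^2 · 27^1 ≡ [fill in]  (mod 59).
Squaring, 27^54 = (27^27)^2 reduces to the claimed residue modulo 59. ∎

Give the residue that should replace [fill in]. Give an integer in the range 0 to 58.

45

Multiply the listed residues: 53 · 17 · 21 · 27 = 901 → 18921 → 510867.
Reducing modulo 59: 510867 = 8658·59 + 45, so 27^27 ≡ 45.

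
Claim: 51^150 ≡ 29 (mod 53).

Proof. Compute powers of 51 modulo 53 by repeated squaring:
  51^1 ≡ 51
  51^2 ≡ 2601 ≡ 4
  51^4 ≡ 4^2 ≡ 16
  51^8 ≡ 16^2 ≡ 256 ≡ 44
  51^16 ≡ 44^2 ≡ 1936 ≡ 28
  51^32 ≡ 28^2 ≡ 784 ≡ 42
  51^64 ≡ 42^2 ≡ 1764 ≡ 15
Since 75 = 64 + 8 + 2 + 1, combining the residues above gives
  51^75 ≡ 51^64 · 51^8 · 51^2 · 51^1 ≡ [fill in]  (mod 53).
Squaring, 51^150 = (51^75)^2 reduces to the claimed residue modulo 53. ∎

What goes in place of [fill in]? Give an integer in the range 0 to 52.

Multiply the listed residues: 15 · 44 · 4 · 51 = 660 → 2640 → 134640.
Reducing modulo 53: 134640 = 2540·53 + 20, so 51^75 ≡ 20.

20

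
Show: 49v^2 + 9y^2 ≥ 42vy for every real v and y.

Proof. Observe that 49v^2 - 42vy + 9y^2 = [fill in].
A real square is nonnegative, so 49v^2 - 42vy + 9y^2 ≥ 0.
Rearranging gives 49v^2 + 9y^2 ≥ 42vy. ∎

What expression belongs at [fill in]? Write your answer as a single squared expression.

The leading and trailing coefficients are 7^2 and 3^2, and 42 = 2·7·3, so the trinomial is (7v - 3y)^2.
Hence 49v^2 - 42vy + 9y^2 ≥ 0.

(7v - 3y)^2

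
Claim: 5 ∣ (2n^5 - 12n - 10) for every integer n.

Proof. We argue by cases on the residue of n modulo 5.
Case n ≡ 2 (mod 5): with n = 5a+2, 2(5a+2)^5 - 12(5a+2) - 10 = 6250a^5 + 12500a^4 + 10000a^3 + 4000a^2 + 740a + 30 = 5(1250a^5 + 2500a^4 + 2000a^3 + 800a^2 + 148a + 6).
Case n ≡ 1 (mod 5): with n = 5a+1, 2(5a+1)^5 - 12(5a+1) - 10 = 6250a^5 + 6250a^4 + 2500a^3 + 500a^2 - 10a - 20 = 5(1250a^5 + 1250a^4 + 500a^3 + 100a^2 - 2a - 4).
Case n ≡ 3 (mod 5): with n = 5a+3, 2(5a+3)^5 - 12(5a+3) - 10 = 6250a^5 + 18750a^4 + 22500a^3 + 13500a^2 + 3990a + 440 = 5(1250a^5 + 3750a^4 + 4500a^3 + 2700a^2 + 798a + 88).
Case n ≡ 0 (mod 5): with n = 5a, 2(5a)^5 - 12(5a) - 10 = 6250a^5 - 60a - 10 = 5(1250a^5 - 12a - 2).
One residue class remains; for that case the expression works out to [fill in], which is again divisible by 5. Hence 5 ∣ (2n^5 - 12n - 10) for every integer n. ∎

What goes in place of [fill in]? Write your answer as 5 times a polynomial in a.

5(1250a^5 + 5000a^4 + 8000a^3 + 6400a^2 + 2548a + 398)

Only n ≡ 4 (mod 5) is unaccounted for. Put n = 5a+4:
2(5a+4)^5 - 12(5a+4) - 10 expands to 6250a^5 + 25000a^4 + 40000a^3 + 32000a^2 + 12740a + 1990,
and factoring out 5 leaves 5(1250a^5 + 5000a^4 + 8000a^3 + 6400a^2 + 2548a + 398).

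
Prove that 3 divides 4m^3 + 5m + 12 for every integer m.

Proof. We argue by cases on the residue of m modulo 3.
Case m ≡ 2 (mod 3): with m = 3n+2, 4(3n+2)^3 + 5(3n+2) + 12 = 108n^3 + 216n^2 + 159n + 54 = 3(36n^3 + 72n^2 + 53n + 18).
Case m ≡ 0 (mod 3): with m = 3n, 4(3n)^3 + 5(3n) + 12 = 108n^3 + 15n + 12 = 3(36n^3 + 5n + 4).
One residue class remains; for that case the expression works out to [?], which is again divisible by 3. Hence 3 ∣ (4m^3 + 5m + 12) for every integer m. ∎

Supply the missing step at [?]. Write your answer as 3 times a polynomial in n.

The residues treated are {2, 0}, so the missing case is m ≡ 1 (mod 3); write m = 3n+1.
Then 4(3n+1)^3 + 5(3n+1) + 12 = 108n^3 + 108n^2 + 51n + 21 = 3(36n^3 + 36n^2 + 17n + 7).

3(36n^3 + 36n^2 + 17n + 7)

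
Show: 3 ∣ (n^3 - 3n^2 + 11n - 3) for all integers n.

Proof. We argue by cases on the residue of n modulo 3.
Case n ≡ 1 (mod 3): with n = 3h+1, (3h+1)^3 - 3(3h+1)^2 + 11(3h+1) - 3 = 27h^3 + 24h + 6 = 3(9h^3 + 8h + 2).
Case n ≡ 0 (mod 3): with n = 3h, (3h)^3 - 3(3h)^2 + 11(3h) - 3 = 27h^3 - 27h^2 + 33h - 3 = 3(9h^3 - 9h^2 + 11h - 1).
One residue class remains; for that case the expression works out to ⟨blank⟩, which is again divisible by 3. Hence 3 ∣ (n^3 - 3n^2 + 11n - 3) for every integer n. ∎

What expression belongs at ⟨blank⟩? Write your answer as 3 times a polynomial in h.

The residues treated are {1, 0}, so the missing case is n ≡ 2 (mod 3); write n = 3h+2.
Then (3h+2)^3 - 3(3h+2)^2 + 11(3h+2) - 3 = 27h^3 + 27h^2 + 33h + 15 = 3(9h^3 + 9h^2 + 11h + 5).

3(9h^3 + 9h^2 + 11h + 5)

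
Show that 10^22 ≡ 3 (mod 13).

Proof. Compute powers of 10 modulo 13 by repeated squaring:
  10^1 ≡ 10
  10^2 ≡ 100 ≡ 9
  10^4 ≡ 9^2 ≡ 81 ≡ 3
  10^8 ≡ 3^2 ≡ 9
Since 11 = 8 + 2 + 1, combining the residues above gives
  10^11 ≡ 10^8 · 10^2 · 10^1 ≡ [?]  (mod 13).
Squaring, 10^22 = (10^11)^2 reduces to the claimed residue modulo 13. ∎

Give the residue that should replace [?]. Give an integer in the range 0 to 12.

4

10^8 · 10^2 · 10^1 ≡ 9 · 9 · 10 = 810.
810 mod 13 = 4, so 10^11 ≡ 4 (mod 13).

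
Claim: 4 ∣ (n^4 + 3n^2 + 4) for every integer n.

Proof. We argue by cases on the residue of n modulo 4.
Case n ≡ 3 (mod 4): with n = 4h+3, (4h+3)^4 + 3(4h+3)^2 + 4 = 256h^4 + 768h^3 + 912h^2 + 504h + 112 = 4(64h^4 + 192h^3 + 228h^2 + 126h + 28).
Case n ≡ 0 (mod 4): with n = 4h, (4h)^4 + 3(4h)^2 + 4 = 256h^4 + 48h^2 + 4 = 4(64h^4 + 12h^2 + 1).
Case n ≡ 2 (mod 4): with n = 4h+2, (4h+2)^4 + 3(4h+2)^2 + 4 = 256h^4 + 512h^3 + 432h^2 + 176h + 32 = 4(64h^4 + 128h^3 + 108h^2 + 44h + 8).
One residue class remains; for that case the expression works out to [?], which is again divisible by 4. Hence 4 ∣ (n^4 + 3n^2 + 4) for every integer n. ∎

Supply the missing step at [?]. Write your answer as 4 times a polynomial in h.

Only n ≡ 1 (mod 4) is unaccounted for. Put n = 4h+1:
(4h+1)^4 + 3(4h+1)^2 + 4 expands to 256h^4 + 256h^3 + 144h^2 + 40h + 8,
and factoring out 4 leaves 4(64h^4 + 64h^3 + 36h^2 + 10h + 2).

4(64h^4 + 64h^3 + 36h^2 + 10h + 2)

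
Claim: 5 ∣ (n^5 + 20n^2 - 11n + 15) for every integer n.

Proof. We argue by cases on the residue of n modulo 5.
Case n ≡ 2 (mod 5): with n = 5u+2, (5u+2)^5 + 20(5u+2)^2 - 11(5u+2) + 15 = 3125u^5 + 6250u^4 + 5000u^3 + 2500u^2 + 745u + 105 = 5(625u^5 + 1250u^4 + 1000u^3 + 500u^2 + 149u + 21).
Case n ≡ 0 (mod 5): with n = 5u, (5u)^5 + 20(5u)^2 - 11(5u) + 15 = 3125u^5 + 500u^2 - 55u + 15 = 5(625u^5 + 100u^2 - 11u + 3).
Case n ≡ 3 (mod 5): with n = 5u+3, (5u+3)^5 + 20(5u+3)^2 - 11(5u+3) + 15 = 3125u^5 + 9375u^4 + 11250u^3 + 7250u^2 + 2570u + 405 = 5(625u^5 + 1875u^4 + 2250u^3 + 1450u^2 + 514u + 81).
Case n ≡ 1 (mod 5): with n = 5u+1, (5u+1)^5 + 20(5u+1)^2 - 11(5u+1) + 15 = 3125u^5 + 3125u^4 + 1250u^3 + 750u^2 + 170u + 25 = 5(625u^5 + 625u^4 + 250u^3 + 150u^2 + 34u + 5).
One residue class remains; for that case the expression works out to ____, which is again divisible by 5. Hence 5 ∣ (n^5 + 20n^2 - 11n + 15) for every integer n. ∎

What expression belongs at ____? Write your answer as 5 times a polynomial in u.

The residues treated are {2, 0, 3, 1}, so the missing case is n ≡ 4 (mod 5); write n = 5u+4.
Then (5u+4)^5 + 20(5u+4)^2 - 11(5u+4) + 15 = 3125u^5 + 12500u^4 + 20000u^3 + 16500u^2 + 7145u + 1315 = 5(625u^5 + 2500u^4 + 4000u^3 + 3300u^2 + 1429u + 263).

5(625u^5 + 2500u^4 + 4000u^3 + 3300u^2 + 1429u + 263)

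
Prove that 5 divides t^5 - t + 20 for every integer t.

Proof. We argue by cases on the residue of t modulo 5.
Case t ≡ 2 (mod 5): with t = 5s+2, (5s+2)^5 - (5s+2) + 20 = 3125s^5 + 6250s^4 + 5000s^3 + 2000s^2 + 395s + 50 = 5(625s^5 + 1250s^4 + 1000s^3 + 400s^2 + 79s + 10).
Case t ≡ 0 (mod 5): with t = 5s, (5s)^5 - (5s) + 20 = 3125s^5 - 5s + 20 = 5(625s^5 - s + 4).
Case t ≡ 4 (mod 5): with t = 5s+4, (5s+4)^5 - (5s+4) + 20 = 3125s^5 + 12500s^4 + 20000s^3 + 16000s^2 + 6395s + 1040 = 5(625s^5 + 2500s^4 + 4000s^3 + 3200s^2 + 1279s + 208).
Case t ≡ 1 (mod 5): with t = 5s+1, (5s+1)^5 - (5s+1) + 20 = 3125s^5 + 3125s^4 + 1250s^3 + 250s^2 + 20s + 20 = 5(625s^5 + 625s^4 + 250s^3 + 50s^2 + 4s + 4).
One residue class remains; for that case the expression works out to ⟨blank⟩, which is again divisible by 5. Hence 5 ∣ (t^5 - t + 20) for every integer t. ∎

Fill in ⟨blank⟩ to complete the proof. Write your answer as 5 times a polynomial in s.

The residues treated are {2, 0, 4, 1}, so the missing case is t ≡ 3 (mod 5); write t = 5s+3.
Then (5s+3)^5 - (5s+3) + 20 = 3125s^5 + 9375s^4 + 11250s^3 + 6750s^2 + 2020s + 260 = 5(625s^5 + 1875s^4 + 2250s^3 + 1350s^2 + 404s + 52).

5(625s^5 + 1875s^4 + 2250s^3 + 1350s^2 + 404s + 52)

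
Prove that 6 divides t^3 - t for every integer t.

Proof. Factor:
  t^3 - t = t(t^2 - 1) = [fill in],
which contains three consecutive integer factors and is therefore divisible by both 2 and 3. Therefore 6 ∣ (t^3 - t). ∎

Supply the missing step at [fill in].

t(t^2 - 1) = t(t - 1)(t + 1) = (t - 1)t(t + 1).
These three factors are consecutive integers, so their product is divisible by 6.

(t - 1)t(t + 1)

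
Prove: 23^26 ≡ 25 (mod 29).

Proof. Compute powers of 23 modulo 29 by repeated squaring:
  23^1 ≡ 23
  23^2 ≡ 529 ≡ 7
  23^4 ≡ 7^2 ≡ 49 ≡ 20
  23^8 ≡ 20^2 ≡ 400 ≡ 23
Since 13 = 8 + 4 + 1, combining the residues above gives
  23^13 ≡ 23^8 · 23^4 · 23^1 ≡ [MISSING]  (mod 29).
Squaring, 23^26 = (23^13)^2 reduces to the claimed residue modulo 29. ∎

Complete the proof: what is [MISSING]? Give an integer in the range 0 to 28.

Multiply the listed residues: 23 · 20 · 23 = 460 → 10580.
Reducing modulo 29: 10580 = 364·29 + 24, so 23^13 ≡ 24.

24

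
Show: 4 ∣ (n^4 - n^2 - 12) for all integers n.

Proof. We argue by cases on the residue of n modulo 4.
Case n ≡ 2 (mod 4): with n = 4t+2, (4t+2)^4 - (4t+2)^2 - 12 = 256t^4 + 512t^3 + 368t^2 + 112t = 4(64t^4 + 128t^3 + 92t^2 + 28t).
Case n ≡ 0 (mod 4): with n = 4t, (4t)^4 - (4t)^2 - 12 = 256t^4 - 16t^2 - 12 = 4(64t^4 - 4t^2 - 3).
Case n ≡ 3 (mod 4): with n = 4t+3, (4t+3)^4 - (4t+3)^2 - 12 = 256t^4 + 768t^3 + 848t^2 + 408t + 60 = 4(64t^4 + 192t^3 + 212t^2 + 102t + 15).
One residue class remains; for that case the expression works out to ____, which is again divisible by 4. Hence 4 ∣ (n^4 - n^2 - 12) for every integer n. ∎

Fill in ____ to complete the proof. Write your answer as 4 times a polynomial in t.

Only n ≡ 1 (mod 4) is unaccounted for. Put n = 4t+1:
(4t+1)^4 - (4t+1)^2 - 12 expands to 256t^4 + 256t^3 + 80t^2 + 8t - 12,
and factoring out 4 leaves 4(64t^4 + 64t^3 + 20t^2 + 2t - 3).

4(64t^4 + 64t^3 + 20t^2 + 2t - 3)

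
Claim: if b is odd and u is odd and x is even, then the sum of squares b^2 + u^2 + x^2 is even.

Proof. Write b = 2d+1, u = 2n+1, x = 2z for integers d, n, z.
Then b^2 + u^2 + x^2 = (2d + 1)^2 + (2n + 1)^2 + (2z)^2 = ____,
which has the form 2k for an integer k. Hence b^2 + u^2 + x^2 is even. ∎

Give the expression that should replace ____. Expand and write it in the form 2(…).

Expanding: (2d + 1)^2 + (2n + 1)^2 + (2z)^2 = 4d^2 + 4d + 4n^2 + 4n + 4z^2 + 2.
Every term is even; pulling out the factor of 2 gives 2(2d^2 + 2d + 2n^2 + 2n + 2z^2 + 1).

2(2d^2 + 2d + 2n^2 + 2n + 2z^2 + 1)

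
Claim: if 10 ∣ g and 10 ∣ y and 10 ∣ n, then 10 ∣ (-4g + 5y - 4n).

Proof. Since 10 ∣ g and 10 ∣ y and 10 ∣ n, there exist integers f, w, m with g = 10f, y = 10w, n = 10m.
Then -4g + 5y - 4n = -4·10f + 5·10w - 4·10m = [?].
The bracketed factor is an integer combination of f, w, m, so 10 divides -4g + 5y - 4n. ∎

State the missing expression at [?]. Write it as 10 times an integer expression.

10(-4f - 4m + 5w)

Pull the common 10 out of every term: -4·10f + 5·10w - 4·10m = 10(-4f - 4m + 5w).
-4f - 4m + 5w is an integer, which exhibits the divisibility.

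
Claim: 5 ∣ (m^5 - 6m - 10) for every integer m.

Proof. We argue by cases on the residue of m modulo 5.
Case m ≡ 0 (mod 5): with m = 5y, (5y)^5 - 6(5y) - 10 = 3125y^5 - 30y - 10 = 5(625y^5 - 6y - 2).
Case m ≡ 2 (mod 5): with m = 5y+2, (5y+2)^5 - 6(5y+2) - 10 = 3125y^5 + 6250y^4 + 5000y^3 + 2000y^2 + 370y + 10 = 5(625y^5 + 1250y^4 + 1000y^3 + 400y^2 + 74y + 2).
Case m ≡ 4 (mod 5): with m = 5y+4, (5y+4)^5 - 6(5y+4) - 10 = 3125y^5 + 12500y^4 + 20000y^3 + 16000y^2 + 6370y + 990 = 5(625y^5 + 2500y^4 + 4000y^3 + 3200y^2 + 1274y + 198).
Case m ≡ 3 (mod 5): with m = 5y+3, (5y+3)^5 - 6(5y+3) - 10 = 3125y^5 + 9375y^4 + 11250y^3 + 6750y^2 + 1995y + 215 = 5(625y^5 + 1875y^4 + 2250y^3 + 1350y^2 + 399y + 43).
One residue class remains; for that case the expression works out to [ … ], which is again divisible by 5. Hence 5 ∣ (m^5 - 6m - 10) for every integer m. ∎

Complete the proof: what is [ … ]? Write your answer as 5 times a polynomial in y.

5(625y^5 + 625y^4 + 250y^3 + 50y^2 - y - 3)

Only m ≡ 1 (mod 5) is unaccounted for. Put m = 5y+1:
(5y+1)^5 - 6(5y+1) - 10 expands to 3125y^5 + 3125y^4 + 1250y^3 + 250y^2 - 5y - 15,
and factoring out 5 leaves 5(625y^5 + 625y^4 + 250y^3 + 50y^2 - y - 3).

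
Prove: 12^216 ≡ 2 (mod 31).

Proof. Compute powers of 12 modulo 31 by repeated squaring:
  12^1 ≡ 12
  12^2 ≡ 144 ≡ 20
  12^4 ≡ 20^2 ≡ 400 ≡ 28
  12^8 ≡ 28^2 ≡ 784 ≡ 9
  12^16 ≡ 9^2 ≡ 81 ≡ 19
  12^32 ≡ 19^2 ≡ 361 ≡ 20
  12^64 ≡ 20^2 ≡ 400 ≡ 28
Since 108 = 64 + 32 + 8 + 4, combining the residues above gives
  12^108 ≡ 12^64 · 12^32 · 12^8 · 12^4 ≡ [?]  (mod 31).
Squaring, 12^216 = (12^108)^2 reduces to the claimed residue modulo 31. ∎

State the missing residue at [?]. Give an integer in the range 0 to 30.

8

Multiply the listed residues: 28 · 20 · 9 · 28 = 560 → 5040 → 141120.
Reducing modulo 31: 141120 = 4552·31 + 8, so 12^108 ≡ 8.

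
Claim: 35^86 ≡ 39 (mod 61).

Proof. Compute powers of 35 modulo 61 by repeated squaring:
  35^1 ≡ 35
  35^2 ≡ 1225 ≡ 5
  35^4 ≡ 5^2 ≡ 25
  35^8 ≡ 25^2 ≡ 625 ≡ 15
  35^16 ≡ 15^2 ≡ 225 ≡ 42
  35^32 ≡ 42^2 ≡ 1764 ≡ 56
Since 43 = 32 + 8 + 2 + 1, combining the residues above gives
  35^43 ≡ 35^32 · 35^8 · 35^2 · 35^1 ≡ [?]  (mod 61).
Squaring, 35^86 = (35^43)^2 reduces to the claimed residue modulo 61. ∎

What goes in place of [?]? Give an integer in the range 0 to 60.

51

35^32 · 35^8 · 35^2 · 35^1 ≡ 56 · 15 · 5 · 35 = 147000.
147000 mod 61 = 51, so 35^43 ≡ 51 (mod 61).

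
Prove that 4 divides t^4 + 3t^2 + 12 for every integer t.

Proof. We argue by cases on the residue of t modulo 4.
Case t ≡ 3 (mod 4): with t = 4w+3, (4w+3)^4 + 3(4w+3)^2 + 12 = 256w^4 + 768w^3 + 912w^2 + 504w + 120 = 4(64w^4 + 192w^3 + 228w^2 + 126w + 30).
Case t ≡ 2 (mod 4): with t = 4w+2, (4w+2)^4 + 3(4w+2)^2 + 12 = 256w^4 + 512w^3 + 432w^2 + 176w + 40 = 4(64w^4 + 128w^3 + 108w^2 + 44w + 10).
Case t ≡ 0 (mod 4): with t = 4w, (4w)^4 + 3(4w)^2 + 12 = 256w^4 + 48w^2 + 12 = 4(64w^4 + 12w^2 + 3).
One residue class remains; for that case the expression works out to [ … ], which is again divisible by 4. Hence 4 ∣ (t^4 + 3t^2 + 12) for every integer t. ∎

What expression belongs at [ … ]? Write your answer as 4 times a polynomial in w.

4(64w^4 + 64w^3 + 36w^2 + 10w + 4)

Only t ≡ 1 (mod 4) is unaccounted for. Put t = 4w+1:
(4w+1)^4 + 3(4w+1)^2 + 12 expands to 256w^4 + 256w^3 + 144w^2 + 40w + 16,
and factoring out 4 leaves 4(64w^4 + 64w^3 + 36w^2 + 10w + 4).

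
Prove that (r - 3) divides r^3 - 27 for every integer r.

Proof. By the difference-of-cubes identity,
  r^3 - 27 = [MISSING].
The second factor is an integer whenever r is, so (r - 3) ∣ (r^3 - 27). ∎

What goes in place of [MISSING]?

a^3 - b^3 = (a - b)(a^2 + ab + b^2). With a = r, b = 3:
r^3 - 27 = (r - 3)(r^2 + 3r + 9).

(r - 3)(r^2 + 3r + 9)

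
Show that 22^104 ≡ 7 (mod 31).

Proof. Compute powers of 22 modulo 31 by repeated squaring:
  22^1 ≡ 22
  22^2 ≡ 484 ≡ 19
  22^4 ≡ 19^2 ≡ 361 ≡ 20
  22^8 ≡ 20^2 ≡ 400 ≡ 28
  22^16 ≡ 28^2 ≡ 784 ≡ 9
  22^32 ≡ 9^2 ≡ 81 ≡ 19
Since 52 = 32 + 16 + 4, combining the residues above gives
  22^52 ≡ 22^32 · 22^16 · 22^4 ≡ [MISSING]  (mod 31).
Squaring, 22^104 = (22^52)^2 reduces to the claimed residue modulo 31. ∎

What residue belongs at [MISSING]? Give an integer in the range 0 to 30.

10

22^32 · 22^16 · 22^4 ≡ 19 · 9 · 20 = 3420.
3420 mod 31 = 10, so 22^52 ≡ 10 (mod 31).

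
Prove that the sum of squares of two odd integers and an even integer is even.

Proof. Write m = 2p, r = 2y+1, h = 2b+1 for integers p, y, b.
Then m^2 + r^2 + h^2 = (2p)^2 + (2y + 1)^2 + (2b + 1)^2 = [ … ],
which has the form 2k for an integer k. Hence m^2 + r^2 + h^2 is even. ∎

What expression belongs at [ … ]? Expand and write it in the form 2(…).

(2p)^2 + (2y + 1)^2 + (2b + 1)^2 = 4b^2 + 4b + 4p^2 + 4y^2 + 4y + 2
= 2(2b^2 + 2b + 2p^2 + 2y^2 + 2y + 1).
Since 2b^2 + 2b + 2p^2 + 2y^2 + 2y + 1 is an integer, the sum of squares is of the form 2k for an integer k.

2(2b^2 + 2b + 2p^2 + 2y^2 + 2y + 1)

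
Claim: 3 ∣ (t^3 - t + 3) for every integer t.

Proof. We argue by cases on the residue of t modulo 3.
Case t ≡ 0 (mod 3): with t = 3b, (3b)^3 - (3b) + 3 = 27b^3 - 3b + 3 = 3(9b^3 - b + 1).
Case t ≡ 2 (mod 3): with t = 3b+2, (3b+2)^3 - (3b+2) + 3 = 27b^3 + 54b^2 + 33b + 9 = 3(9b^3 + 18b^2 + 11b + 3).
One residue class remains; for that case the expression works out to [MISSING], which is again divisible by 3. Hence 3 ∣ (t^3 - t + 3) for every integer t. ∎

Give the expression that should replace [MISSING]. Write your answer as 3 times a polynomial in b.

3(9b^3 + 9b^2 + 2b + 1)

Only t ≡ 1 (mod 3) is unaccounted for. Put t = 3b+1:
(3b+1)^3 - (3b+1) + 3 expands to 27b^3 + 27b^2 + 6b + 3,
and factoring out 3 leaves 3(9b^3 + 9b^2 + 2b + 1).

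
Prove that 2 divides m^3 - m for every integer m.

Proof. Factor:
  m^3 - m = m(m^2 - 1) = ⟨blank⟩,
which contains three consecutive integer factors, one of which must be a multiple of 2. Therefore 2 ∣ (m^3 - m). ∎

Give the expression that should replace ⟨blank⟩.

(m - 1)m(m + 1)

m(m^2 - 1) = m(m - 1)(m + 1) = (m - 1)m(m + 1).
These three factors are consecutive integers, so their product is divisible by 2.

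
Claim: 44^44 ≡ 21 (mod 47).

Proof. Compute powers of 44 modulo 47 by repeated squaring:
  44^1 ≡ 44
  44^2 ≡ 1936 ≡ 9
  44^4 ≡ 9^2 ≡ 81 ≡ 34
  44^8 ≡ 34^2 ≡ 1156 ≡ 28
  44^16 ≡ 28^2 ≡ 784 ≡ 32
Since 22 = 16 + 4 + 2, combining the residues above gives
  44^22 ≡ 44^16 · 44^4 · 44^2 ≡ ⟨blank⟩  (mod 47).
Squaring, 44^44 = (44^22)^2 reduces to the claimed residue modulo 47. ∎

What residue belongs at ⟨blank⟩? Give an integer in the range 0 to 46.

Multiply the listed residues: 32 · 34 · 9 = 1088 → 9792.
Reducing modulo 47: 9792 = 208·47 + 16, so 44^22 ≡ 16.

16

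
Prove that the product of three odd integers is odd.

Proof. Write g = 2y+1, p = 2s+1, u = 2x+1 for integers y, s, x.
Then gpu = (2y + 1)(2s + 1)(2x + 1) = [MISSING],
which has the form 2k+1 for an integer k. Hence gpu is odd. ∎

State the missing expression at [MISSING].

(2y + 1)(2s + 1)(2x + 1) = 8sxy + 4sx + 4sy + 2s + 4xy + 2x + 2y + 1
= 2(4sxy + 2sx + 2sy + s + 2xy + x + y) + 1.
Since 4sxy + 2sx + 2sy + s + 2xy + x + y is an integer, the product is of the form 2k+1 for an integer k.

2(4sxy + 2sx + 2sy + s + 2xy + x + y) + 1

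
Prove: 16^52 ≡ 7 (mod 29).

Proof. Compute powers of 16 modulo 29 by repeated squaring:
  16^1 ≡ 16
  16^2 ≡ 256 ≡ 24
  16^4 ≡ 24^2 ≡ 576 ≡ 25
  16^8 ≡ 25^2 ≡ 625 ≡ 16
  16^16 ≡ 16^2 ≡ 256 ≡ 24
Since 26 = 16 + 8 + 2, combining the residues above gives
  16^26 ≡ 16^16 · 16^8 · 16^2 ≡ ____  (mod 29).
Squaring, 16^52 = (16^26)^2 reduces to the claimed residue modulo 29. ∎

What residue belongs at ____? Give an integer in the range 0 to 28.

16^16 · 16^8 · 16^2 ≡ 24 · 16 · 24 = 9216.
9216 mod 29 = 23, so 16^26 ≡ 23 (mod 29).

23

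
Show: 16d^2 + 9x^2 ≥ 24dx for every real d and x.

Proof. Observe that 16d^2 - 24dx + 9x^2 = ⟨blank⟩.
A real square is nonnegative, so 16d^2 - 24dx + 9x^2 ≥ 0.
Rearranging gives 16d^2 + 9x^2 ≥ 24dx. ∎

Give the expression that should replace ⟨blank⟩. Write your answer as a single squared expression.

(4d - 3x)^2

The leading and trailing coefficients are 4^2 and 3^2, and 24 = 2·4·3, so the trinomial is (4d - 3x)^2.
Hence 16d^2 - 24dx + 9x^2 ≥ 0.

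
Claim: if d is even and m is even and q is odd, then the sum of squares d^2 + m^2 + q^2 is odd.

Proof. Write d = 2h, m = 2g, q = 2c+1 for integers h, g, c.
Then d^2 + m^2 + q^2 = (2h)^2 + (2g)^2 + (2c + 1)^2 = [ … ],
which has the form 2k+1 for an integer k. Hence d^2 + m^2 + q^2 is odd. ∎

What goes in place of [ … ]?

Expanding: (2h)^2 + (2g)^2 + (2c + 1)^2 = 4c^2 + 4c + 4g^2 + 4h^2 + 1.
Every term except the constant is even, so this is 2(2c^2 + 2c + 2g^2 + 2h^2) + 1,
and 2c^2 + 2c + 2g^2 + 2h^2 ∈ ℤ gives the required form.

2(2c^2 + 2c + 2g^2 + 2h^2) + 1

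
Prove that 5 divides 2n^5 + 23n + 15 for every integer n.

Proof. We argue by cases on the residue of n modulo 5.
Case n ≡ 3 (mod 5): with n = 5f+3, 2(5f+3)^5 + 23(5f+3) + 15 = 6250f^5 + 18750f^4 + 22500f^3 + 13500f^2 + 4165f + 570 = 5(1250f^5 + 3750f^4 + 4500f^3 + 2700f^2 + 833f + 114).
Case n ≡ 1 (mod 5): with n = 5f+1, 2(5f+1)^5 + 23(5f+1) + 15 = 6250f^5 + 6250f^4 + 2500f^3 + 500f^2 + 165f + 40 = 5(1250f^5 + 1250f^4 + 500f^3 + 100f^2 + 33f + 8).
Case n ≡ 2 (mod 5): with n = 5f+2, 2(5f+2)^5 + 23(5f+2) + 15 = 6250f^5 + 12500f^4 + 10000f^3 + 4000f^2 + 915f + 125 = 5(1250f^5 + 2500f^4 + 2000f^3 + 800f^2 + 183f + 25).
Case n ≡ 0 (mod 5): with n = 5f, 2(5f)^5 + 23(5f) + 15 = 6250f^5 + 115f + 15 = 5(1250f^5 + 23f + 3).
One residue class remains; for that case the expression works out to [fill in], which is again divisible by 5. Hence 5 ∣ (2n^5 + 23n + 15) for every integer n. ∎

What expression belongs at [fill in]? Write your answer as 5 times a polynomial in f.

5(1250f^5 + 5000f^4 + 8000f^3 + 6400f^2 + 2583f + 431)

Only n ≡ 4 (mod 5) is unaccounted for. Put n = 5f+4:
2(5f+4)^5 + 23(5f+4) + 15 expands to 6250f^5 + 25000f^4 + 40000f^3 + 32000f^2 + 12915f + 2155,
and factoring out 5 leaves 5(1250f^5 + 5000f^4 + 8000f^3 + 6400f^2 + 2583f + 431).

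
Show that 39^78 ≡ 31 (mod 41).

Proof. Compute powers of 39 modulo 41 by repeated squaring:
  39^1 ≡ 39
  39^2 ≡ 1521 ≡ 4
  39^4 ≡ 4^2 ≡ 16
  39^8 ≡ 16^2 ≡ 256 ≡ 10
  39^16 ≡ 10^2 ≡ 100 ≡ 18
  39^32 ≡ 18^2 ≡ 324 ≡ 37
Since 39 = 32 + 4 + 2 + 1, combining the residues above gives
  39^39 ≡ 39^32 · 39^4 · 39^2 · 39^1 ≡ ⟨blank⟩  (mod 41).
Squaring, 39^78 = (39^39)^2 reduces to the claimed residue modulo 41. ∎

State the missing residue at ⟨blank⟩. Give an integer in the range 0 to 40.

Multiply the listed residues: 37 · 16 · 4 · 39 = 592 → 2368 → 92352.
Reducing modulo 41: 92352 = 2252·41 + 20, so 39^39 ≡ 20.

20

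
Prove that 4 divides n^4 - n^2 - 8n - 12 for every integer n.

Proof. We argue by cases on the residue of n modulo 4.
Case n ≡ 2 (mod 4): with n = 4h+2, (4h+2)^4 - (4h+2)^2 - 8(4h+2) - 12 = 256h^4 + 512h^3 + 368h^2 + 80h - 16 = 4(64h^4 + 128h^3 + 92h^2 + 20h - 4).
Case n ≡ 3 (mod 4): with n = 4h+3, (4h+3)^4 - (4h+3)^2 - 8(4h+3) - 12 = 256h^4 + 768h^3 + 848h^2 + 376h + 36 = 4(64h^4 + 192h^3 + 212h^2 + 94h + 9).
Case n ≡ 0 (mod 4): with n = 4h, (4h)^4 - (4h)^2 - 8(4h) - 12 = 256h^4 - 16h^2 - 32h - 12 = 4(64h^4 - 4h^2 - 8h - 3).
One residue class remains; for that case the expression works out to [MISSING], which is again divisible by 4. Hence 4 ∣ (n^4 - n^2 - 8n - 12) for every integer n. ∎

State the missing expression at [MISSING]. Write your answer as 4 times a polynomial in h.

The residues treated are {2, 3, 0}, so the missing case is n ≡ 1 (mod 4); write n = 4h+1.
Then (4h+1)^4 - (4h+1)^2 - 8(4h+1) - 12 = 256h^4 + 256h^3 + 80h^2 - 24h - 20 = 4(64h^4 + 64h^3 + 20h^2 - 6h - 5).

4(64h^4 + 64h^3 + 20h^2 - 6h - 5)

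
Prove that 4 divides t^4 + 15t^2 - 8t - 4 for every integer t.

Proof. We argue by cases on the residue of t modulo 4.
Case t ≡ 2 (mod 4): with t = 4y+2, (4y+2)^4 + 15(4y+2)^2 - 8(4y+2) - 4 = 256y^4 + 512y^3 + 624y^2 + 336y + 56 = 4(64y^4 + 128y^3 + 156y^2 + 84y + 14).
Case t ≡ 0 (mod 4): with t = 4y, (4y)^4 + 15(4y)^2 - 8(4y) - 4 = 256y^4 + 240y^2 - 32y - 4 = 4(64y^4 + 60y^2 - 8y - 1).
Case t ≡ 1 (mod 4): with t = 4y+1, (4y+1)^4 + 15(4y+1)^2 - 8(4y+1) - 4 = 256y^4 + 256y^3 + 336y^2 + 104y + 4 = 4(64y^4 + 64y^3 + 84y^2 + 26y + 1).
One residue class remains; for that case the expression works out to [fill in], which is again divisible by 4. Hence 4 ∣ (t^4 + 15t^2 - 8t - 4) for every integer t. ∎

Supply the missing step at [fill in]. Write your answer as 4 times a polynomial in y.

4(64y^4 + 192y^3 + 276y^2 + 190y + 47)

Only t ≡ 3 (mod 4) is unaccounted for. Put t = 4y+3:
(4y+3)^4 + 15(4y+3)^2 - 8(4y+3) - 4 expands to 256y^4 + 768y^3 + 1104y^2 + 760y + 188,
and factoring out 4 leaves 4(64y^4 + 192y^3 + 276y^2 + 190y + 47).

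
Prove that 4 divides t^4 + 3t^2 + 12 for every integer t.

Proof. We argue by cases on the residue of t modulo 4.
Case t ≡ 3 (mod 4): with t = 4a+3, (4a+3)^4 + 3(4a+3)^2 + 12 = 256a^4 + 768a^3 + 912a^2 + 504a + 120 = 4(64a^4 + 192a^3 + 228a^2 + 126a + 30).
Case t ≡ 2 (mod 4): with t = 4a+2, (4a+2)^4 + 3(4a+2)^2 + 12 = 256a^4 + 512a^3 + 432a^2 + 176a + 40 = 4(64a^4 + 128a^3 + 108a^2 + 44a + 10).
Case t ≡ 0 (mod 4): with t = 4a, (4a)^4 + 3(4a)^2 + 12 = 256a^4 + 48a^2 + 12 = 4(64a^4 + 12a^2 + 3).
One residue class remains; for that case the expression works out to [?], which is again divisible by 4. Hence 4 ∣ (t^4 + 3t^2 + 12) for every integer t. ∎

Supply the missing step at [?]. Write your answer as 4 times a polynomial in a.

The residues treated are {3, 2, 0}, so the missing case is t ≡ 1 (mod 4); write t = 4a+1.
Then (4a+1)^4 + 3(4a+1)^2 + 12 = 256a^4 + 256a^3 + 144a^2 + 40a + 16 = 4(64a^4 + 64a^3 + 36a^2 + 10a + 4).

4(64a^4 + 64a^3 + 36a^2 + 10a + 4)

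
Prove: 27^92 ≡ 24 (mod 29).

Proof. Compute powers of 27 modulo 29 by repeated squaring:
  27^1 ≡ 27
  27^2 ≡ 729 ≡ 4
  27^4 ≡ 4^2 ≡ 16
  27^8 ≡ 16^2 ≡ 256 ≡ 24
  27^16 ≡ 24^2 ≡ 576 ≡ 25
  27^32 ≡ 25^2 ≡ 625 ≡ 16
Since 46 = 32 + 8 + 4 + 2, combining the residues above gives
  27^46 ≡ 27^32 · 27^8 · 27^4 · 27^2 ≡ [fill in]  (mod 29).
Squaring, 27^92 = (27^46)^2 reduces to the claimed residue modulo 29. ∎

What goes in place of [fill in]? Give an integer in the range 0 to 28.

Multiply the listed residues: 16 · 24 · 16 · 4 = 384 → 6144 → 24576.
Reducing modulo 29: 24576 = 847·29 + 13, so 27^46 ≡ 13.

13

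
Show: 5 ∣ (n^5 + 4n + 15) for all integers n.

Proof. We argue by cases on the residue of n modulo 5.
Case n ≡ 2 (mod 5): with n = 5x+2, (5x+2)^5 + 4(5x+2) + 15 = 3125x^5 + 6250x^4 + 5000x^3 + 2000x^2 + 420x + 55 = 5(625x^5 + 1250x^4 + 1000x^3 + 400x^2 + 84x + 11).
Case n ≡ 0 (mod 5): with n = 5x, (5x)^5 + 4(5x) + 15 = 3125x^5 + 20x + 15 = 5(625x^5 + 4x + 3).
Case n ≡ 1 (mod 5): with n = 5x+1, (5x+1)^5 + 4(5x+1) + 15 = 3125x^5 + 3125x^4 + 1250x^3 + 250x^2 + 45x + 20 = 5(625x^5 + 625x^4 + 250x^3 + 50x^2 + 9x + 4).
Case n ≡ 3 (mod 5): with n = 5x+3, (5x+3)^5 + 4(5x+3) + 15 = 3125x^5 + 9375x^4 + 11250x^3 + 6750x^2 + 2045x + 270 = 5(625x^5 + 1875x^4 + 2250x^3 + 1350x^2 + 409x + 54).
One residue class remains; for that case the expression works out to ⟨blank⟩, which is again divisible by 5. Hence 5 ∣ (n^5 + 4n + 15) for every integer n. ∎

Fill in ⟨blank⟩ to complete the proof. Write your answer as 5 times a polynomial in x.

Only n ≡ 4 (mod 5) is unaccounted for. Put n = 5x+4:
(5x+4)^5 + 4(5x+4) + 15 expands to 3125x^5 + 12500x^4 + 20000x^3 + 16000x^2 + 6420x + 1055,
and factoring out 5 leaves 5(625x^5 + 2500x^4 + 4000x^3 + 3200x^2 + 1284x + 211).

5(625x^5 + 2500x^4 + 4000x^3 + 3200x^2 + 1284x + 211)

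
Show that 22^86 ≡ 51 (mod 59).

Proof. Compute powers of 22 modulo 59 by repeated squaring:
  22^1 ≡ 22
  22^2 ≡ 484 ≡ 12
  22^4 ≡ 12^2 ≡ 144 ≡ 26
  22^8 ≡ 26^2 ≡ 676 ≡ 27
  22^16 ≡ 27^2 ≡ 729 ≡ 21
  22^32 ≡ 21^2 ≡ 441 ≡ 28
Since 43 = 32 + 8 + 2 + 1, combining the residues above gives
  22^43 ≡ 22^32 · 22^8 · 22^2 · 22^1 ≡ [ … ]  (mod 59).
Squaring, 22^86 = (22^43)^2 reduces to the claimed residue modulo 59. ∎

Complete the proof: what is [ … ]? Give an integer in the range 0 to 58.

46

22^32 · 22^8 · 22^2 · 22^1 ≡ 28 · 27 · 12 · 22 = 199584.
199584 mod 59 = 46, so 22^43 ≡ 46 (mod 59).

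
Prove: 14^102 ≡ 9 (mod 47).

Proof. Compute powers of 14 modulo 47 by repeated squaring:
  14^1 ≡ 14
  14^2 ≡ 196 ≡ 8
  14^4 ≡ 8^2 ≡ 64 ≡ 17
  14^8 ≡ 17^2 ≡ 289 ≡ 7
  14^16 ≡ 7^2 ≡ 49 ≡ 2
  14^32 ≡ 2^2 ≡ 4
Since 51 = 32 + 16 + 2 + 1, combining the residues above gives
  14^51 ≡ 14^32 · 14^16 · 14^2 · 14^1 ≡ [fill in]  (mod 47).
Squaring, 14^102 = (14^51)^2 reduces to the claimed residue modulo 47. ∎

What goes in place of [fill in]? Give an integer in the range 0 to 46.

3

14^32 · 14^16 · 14^2 · 14^1 ≡ 4 · 2 · 8 · 14 = 896.
896 mod 47 = 3, so 14^51 ≡ 3 (mod 47).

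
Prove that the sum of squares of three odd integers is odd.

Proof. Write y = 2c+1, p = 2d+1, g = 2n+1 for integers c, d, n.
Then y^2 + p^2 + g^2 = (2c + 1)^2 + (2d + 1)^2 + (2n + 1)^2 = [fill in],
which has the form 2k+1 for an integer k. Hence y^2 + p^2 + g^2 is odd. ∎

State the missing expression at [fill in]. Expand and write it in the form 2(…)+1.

Expanding: (2c + 1)^2 + (2d + 1)^2 + (2n + 1)^2 = 4c^2 + 4c + 4d^2 + 4d + 4n^2 + 4n + 3.
Every term except the constant is even, so this is 2(2c^2 + 2c + 2d^2 + 2d + 2n^2 + 2n + 1) + 1,
and 2c^2 + 2c + 2d^2 + 2d + 2n^2 + 2n + 1 ∈ ℤ gives the required form.

2(2c^2 + 2c + 2d^2 + 2d + 2n^2 + 2n + 1) + 1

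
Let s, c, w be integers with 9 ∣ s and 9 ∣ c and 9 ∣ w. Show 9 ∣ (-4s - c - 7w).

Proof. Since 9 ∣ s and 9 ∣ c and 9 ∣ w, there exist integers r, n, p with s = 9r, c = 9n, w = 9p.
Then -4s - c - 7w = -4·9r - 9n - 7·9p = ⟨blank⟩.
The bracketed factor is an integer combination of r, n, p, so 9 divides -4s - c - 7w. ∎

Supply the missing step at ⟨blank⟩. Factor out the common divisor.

Pull the common 9 out of every term: -4·9r - 9n - 7·9p = 9(-n - 7p - 4r).
-n - 7p - 4r is an integer, which exhibits the divisibility.

9(-n - 7p - 4r)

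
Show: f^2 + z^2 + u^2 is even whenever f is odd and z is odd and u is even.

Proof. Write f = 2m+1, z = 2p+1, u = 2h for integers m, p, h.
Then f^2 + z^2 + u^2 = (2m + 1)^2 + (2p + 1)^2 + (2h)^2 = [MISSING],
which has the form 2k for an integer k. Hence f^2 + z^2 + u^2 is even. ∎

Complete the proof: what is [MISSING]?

Expanding: (2m + 1)^2 + (2p + 1)^2 + (2h)^2 = 4h^2 + 4m^2 + 4m + 4p^2 + 4p + 2.
Every term is even; pulling out the factor of 2 gives 2(2h^2 + 2m^2 + 2m + 2p^2 + 2p + 1).

2(2h^2 + 2m^2 + 2m + 2p^2 + 2p + 1)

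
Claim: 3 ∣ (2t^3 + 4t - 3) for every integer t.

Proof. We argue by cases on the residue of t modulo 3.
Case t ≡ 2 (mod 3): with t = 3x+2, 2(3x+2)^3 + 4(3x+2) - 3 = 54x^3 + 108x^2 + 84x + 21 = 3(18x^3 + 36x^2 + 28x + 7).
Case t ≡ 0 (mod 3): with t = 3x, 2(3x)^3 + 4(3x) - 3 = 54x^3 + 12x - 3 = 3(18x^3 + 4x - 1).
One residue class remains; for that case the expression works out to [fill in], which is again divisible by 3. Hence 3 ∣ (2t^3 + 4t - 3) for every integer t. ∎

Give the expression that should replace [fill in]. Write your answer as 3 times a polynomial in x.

3(18x^3 + 18x^2 + 10x + 1)

The residues treated are {2, 0}, so the missing case is t ≡ 1 (mod 3); write t = 3x+1.
Then 2(3x+1)^3 + 4(3x+1) - 3 = 54x^3 + 54x^2 + 30x + 3 = 3(18x^3 + 18x^2 + 10x + 1).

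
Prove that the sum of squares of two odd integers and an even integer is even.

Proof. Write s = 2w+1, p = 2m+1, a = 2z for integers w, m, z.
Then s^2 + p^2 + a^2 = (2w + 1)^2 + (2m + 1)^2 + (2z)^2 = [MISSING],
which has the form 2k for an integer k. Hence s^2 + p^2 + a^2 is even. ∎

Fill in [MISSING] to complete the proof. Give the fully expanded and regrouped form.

Expanding: (2w + 1)^2 + (2m + 1)^2 + (2z)^2 = 4m^2 + 4m + 4w^2 + 4w + 4z^2 + 2.
Every term is even; pulling out the factor of 2 gives 2(2m^2 + 2m + 2w^2 + 2w + 2z^2 + 1).

2(2m^2 + 2m + 2w^2 + 2w + 2z^2 + 1)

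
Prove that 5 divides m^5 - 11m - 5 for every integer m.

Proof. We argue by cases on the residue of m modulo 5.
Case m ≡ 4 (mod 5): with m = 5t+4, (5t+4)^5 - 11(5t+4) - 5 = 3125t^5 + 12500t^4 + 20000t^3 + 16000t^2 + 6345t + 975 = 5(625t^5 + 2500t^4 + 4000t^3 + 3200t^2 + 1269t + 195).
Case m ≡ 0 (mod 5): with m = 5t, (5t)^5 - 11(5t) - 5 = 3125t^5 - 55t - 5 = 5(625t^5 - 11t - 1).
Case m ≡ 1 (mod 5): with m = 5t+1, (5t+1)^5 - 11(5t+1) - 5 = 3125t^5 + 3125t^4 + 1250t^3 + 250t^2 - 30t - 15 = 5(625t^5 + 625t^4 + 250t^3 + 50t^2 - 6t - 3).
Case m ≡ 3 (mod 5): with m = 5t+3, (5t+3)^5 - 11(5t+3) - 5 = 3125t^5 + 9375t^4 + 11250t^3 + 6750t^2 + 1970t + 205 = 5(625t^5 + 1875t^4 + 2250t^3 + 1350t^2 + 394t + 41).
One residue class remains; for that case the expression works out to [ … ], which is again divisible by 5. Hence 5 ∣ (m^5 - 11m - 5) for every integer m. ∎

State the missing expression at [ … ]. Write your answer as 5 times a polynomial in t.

5(625t^5 + 1250t^4 + 1000t^3 + 400t^2 + 69t + 1)

Only m ≡ 2 (mod 5) is unaccounted for. Put m = 5t+2:
(5t+2)^5 - 11(5t+2) - 5 expands to 3125t^5 + 6250t^4 + 5000t^3 + 2000t^2 + 345t + 5,
and factoring out 5 leaves 5(625t^5 + 1250t^4 + 1000t^3 + 400t^2 + 69t + 1).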